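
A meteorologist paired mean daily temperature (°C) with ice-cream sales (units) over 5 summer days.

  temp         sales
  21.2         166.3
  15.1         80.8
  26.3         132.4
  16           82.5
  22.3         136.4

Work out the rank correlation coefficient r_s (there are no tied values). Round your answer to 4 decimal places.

0.6000

Rank temp: 3, 1, 5, 2, 4
Rank sales: 5, 1, 3, 2, 4
d = rank(temp) − rank(sales): -2, 0, 2, 0, 0; Σd² = 8
ρ = 1 − 6Σd² / [n(n²−1)] = 1 − 6×8 / (5×24) = 1 − 48/120 ≈ 0.6000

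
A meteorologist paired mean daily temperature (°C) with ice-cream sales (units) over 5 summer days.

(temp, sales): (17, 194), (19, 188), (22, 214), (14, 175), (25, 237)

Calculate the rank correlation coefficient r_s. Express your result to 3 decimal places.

Rank temp: 2, 3, 4, 1, 5
Rank sales: 3, 2, 4, 1, 5
d = rank(temp) − rank(sales): -1, 1, 0, 0, 0; Σd² = 2
ρ = 1 − 6Σd² / [n(n²−1)] = 1 − 6×2 / (5×24) = 1 − 12/120 ≈ 0.900

0.900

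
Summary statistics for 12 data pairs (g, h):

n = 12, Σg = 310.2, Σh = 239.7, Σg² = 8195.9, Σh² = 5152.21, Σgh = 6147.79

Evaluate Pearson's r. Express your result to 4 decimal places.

r = (nΣgh − ΣgΣh) / √[(nΣg² − (Σg)²)(nΣh² − (Σh)²)]
Numerator: 12×6147.79 − 310.2×239.7 = -581.46
Denominator: √[(98350.8 − 96224.04)(61826.52 − 57456.09)] = √[2126.76 × 4370.43] = 3048.7466
r = -581.46 / 3048.7466 ≈ -0.1907

-0.1907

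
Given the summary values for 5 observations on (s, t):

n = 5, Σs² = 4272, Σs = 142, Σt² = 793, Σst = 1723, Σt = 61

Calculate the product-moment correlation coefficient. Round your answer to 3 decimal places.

-0.087

r = (nΣst − ΣsΣt) / √[(nΣs² − (Σs)²)(nΣt² − (Σt)²)]
Numerator: 5×1723 − 142×61 = -47
Denominator: √[(21360 − 20164)(3965 − 3721)] = √[1196 × 244] = 540.2074
r = -47 / 540.2074 ≈ -0.087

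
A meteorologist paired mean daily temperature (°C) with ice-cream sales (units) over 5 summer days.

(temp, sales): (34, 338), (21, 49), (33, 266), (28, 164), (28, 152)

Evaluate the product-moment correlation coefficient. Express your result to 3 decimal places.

0.973

n = 5, Σx = 144, Σy = 969, Σx² = 4254, Σy² = 237401, Σxy = 30147
nΣxy − ΣxΣy = 150735 − 139536 = 11199
nΣx² − (Σx)² = 21270 − 20736 = 534; nΣy² − (Σy)² = 1187005 − 938961 = 248044
r = 11199 / √(534 × 248044) = 11199 / 11508.9311 ≈ 0.973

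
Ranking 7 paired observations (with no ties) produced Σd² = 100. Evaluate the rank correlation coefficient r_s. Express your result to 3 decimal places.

ρ = 1 − 6Σd² / [n(n²−1)] = 1 − 6×100 / (7×48)
  = 1 − 600/336 = 1 − 1.7857 ≈ -0.786

-0.786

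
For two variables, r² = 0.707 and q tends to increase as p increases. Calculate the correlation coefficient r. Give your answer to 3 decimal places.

|r| = √0.707 = 0.841
The association is positive, so r = 0.841.

0.841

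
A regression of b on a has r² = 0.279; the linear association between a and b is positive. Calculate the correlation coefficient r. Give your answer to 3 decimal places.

|r| = √0.279 = 0.528
The association is positive, so r = 0.528.

0.528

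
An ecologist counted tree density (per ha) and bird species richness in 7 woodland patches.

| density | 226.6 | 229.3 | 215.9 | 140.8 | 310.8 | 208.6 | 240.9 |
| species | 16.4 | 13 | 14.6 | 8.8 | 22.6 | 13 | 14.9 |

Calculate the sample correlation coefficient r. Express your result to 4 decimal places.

n = 7, Σx = 1572.9, Σy = 103.3, Σx² = 368506.91, Σy² = 1630.33, Σxy = 24413.61
nΣxy − ΣxΣy = 170895.27 − 162480.57 = 8414.7
nΣx² − (Σx)² = 2579548.37 − 2474014.41 = 105533.96; nΣy² − (Σy)² = 11412.31 − 10670.89 = 741.42
r = 8414.7 / √(105533.96 × 741.42) = 8414.7 / 8845.6197 ≈ 0.9513

0.9513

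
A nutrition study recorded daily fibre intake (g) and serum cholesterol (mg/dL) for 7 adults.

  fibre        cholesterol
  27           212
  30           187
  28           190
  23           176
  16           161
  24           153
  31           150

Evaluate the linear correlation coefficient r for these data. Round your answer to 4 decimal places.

0.2494

n = 7, Σx = 179, Σy = 1229, Σx² = 4735, Σy² = 218819, Σxy = 31600
nΣxy − ΣxΣy = 221200 − 219991 = 1209
nΣx² − (Σx)² = 33145 − 32041 = 1104; nΣy² − (Σy)² = 1531733 − 1510441 = 21292
r = 1209 / √(1104 × 21292) = 1209 / 4848.3366 ≈ 0.2494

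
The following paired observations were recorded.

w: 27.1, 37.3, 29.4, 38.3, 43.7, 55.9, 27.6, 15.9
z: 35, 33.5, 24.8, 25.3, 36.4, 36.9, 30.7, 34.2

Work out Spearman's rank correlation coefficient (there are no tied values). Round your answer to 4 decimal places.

0.3095

Rank w: 2, 5, 4, 6, 7, 8, 3, 1
Rank z: 6, 4, 1, 2, 7, 8, 3, 5
d = rank(w) − rank(z): -4, 1, 3, 4, 0, 0, 0, -4; Σd² = 58
ρ = 1 − 6Σd² / [n(n²−1)] = 1 − 6×58 / (8×63) = 1 − 348/504 ≈ 0.3095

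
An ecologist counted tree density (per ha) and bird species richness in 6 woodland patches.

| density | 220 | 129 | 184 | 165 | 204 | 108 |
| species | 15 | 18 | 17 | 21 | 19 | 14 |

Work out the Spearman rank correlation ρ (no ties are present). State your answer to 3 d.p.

Rank density: 6, 2, 4, 3, 5, 1
Rank species: 2, 4, 3, 6, 5, 1
d = rank(density) − rank(species): 4, -2, 1, -3, 0, 0; Σd² = 30
ρ = 1 − 6Σd² / [n(n²−1)] = 1 − 6×30 / (6×35) = 1 − 180/210 ≈ 0.143

0.143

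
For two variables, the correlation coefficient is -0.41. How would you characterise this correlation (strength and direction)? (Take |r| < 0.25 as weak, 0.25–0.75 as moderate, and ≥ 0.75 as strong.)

moderate negative

r = -0.41 < 0 so the relationship is negative.
|r| = 0.41, which falls in the moderate range.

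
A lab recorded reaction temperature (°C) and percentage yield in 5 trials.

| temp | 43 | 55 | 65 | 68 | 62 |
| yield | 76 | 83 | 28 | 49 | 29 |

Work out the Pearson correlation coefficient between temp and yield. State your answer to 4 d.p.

n = 5, Σx = 293, Σy = 265, Σx² = 17567, Σy² = 16691, Σxy = 14783
nΣxy − ΣxΣy = 73915 − 77645 = -3730
nΣx² − (Σx)² = 87835 − 85849 = 1986; nΣy² − (Σy)² = 83455 − 70225 = 13230
r = -3730 / √(1986 × 13230) = -3730 / 5125.8931 ≈ -0.7277

-0.7277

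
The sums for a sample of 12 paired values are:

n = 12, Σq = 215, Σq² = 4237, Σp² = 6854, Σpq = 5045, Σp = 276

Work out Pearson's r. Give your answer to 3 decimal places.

0.227

r = (nΣpq − ΣpΣq) / √[(nΣp² − (Σp)²)(nΣq² − (Σq)²)]
Numerator: 12×5045 − 276×215 = 1200
Denominator: √[(82248 − 76176)(50844 − 46225)] = √[6072 × 4619] = 5295.9011
r = 1200 / 5295.9011 ≈ 0.227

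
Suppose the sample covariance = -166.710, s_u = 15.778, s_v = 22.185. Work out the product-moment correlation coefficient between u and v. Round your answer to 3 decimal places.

-0.476

r = Cov(u,v) / (s_u · s_v) = -166.710 / (15.778 × 22.185)
  = -166.710 / 350.0349 ≈ -0.476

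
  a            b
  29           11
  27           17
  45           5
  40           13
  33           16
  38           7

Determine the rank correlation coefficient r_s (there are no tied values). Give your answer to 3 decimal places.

Rank a: 2, 1, 6, 5, 3, 4
Rank b: 3, 6, 1, 4, 5, 2
d = rank(a) − rank(b): -1, -5, 5, 1, -2, 2; Σd² = 60
ρ = 1 − 6Σd² / [n(n²−1)] = 1 − 6×60 / (6×35) = 1 − 360/210 ≈ -0.714

-0.714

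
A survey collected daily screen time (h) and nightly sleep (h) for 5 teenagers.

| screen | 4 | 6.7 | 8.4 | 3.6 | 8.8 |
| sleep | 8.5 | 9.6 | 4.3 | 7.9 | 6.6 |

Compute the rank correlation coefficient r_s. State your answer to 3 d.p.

-0.500

Rank screen: 2, 3, 4, 1, 5
Rank sleep: 4, 5, 1, 3, 2
d = rank(screen) − rank(sleep): -2, -2, 3, -2, 3; Σd² = 30
ρ = 1 − 6Σd² / [n(n²−1)] = 1 − 6×30 / (5×24) = 1 − 180/120 ≈ -0.500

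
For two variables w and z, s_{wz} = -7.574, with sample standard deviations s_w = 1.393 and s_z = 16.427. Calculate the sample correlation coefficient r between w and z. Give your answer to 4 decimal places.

r = Cov(w,z) / (s_w · s_z) = -7.574 / (1.393 × 16.427)
  = -7.574 / 22.8828 ≈ -0.3310

-0.3310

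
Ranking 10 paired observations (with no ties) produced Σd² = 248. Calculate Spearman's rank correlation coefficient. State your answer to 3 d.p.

ρ = 1 − 6Σd² / [n(n²−1)] = 1 − 6×248 / (10×99)
  = 1 − 1488/990 = 1 − 1.5030 ≈ -0.503

-0.503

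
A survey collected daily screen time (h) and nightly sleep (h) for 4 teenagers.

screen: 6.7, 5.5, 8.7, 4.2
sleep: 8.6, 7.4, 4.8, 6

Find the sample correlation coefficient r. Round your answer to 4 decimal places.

-0.3047

n = 4, Σx = 25.1, Σy = 26.8, Σx² = 168.47, Σy² = 187.76, Σxy = 165.28
nΣxy − ΣxΣy = 661.12 − 672.68 = -11.56
nΣx² − (Σx)² = 673.88 − 630.01 = 43.87; nΣy² − (Σy)² = 751.04 − 718.24 = 32.8
r = -11.56 / √(43.87 × 32.8) = -11.56 / 37.9333 ≈ -0.3047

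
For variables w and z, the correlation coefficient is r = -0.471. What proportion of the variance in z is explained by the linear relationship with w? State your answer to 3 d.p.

r² = (-0.471)² = 0.222

0.222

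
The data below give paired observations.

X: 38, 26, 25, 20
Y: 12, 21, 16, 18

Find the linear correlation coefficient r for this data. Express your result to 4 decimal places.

n = 4, ΣX = 109, ΣY = 67, ΣX² = 3145, ΣY² = 1165, ΣXY = 1762
nΣXY − ΣXΣY = 7048 − 7303 = -255
nΣX² − (ΣX)² = 12580 − 11881 = 699; nΣY² − (ΣY)² = 4660 − 4489 = 171
r = -255 / √(699 × 171) = -255 / 345.7297 ≈ -0.7376

-0.7376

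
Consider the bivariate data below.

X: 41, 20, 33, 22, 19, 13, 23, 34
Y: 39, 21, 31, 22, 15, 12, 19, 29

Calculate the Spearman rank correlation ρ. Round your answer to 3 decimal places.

0.905

Rank X: 8, 3, 6, 4, 2, 1, 5, 7
Rank Y: 8, 4, 7, 5, 2, 1, 3, 6
d = rank(X) − rank(Y): 0, -1, -1, -1, 0, 0, 2, 1; Σd² = 8
ρ = 1 − 6Σd² / [n(n²−1)] = 1 − 6×8 / (8×63) = 1 − 48/504 ≈ 0.905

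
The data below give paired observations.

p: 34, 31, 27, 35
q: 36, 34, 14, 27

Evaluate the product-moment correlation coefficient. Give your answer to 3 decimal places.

n = 4, Σp = 127, Σq = 111, Σp² = 4071, Σq² = 3377, Σpq = 3601
nΣpq − ΣpΣq = 14404 − 14097 = 307
nΣp² − (Σp)² = 16284 − 16129 = 155; nΣq² − (Σq)² = 13508 − 12321 = 1187
r = 307 / √(155 × 1187) = 307 / 428.9347 ≈ 0.716

0.716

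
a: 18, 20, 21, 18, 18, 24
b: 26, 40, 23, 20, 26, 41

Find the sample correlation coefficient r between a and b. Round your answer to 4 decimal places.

n = 6, Σa = 119, Σb = 176, Σa² = 2389, Σb² = 5562, Σab = 3563
nΣab − ΣaΣb = 21378 − 20944 = 434
nΣa² − (Σa)² = 14334 − 14161 = 173; nΣb² − (Σb)² = 33372 − 30976 = 2396
r = 434 / √(173 × 2396) = 434 / 643.8230 ≈ 0.6741

0.6741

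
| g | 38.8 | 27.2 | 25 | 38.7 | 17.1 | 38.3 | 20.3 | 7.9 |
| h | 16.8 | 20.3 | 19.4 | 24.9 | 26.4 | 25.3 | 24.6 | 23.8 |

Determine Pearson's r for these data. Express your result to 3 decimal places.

-0.288

n = 8, Σg = 213.3, Σh = 181.5, Σg² = 6601.77, Σh² = 4199.35, Σgh = 4760.46
nΣgh − ΣgΣh = 38083.68 − 38713.95 = -630.27
nΣg² − (Σg)² = 52814.16 − 45496.89 = 7317.27; nΣh² − (Σh)² = 33594.8 − 32942.25 = 652.55
r = -630.27 / √(7317.27 × 652.55) = -630.27 / 2185.1509 ≈ -0.288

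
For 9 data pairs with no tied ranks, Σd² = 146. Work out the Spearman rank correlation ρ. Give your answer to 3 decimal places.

ρ = 1 − 6Σd² / [n(n²−1)] = 1 − 6×146 / (9×80)
  = 1 − 876/720 = 1 − 1.2167 ≈ -0.217

-0.217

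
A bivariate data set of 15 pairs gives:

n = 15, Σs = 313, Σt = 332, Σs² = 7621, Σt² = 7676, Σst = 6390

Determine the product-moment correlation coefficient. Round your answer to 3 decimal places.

-0.900

r = (nΣst − ΣsΣt) / √[(nΣs² − (Σs)²)(nΣt² − (Σt)²)]
Numerator: 15×6390 − 313×332 = -8066
Denominator: √[(114315 − 97969)(115140 − 110224)] = √[16346 × 4916] = 8964.2030
r = -8066 / 8964.2030 ≈ -0.900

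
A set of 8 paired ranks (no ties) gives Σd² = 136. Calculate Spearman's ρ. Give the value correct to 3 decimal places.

ρ = 1 − 6Σd² / [n(n²−1)] = 1 − 6×136 / (8×63)
  = 1 − 816/504 = 1 − 1.6190 ≈ -0.619

-0.619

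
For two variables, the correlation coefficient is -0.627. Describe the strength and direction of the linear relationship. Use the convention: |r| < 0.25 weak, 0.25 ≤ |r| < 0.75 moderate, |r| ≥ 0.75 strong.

r = -0.627 < 0 so the relationship is negative.
|r| = 0.627, which falls in the moderate range.

moderate negative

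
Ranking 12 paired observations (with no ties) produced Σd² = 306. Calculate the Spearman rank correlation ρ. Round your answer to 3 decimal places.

ρ = 1 − 6Σd² / [n(n²−1)] = 1 − 6×306 / (12×143)
  = 1 − 1836/1716 = 1 − 1.0699 ≈ -0.070

-0.070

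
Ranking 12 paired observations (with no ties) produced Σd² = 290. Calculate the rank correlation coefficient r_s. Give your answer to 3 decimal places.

-0.014

ρ = 1 − 6Σd² / [n(n²−1)] = 1 − 6×290 / (12×143)
  = 1 − 1740/1716 = 1 − 1.0140 ≈ -0.014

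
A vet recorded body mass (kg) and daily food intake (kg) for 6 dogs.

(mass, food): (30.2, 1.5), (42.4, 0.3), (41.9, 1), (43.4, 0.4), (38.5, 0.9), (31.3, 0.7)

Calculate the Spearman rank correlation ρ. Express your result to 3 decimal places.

-0.714

Rank mass: 1, 5, 4, 6, 3, 2
Rank food: 6, 1, 5, 2, 4, 3
d = rank(mass) − rank(food): -5, 4, -1, 4, -1, -1; Σd² = 60
ρ = 1 − 6Σd² / [n(n²−1)] = 1 − 6×60 / (6×35) = 1 − 360/210 ≈ -0.714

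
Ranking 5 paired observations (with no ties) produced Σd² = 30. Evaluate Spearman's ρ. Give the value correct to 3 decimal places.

ρ = 1 − 6Σd² / [n(n²−1)] = 1 − 6×30 / (5×24)
  = 1 − 180/120 = 1 − 1.5000 ≈ -0.500

-0.500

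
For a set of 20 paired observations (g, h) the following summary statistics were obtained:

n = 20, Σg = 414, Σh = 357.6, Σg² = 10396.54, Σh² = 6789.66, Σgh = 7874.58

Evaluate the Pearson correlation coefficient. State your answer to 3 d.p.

r = (nΣgh − ΣgΣh) / √[(nΣg² − (Σg)²)(nΣh² − (Σh)²)]
Numerator: 20×7874.58 − 414×357.6 = 9445.2
Denominator: √[(207930.8 − 171396)(135793.2 − 127877.76)] = √[36534.8 × 7915.44] = 17005.5584
r = 9445.2 / 17005.5584 ≈ 0.555

0.555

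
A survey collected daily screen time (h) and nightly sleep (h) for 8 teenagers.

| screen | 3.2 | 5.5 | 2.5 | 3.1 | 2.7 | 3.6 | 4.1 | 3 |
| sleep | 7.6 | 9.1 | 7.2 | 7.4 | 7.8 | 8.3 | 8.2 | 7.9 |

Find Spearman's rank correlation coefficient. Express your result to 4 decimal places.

Rank screen: 5, 8, 1, 4, 2, 6, 7, 3
Rank sleep: 3, 8, 1, 2, 4, 7, 6, 5
d = rank(screen) − rank(sleep): 2, 0, 0, 2, -2, -1, 1, -2; Σd² = 18
ρ = 1 − 6Σd² / [n(n²−1)] = 1 − 6×18 / (8×63) = 1 − 108/504 ≈ 0.7857

0.7857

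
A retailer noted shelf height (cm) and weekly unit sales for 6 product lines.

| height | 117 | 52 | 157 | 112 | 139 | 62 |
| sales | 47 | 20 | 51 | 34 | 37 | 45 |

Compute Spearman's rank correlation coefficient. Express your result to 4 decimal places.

0.7143

Rank height: 4, 1, 6, 3, 5, 2
Rank sales: 5, 1, 6, 2, 3, 4
d = rank(height) − rank(sales): -1, 0, 0, 1, 2, -2; Σd² = 10
ρ = 1 − 6Σd² / [n(n²−1)] = 1 − 6×10 / (6×35) = 1 − 60/210 ≈ 0.7143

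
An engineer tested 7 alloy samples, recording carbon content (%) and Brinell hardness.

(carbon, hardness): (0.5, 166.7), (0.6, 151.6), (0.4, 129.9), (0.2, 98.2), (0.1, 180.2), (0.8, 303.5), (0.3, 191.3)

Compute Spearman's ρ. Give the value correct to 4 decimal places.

Rank carbon: 5, 6, 4, 2, 1, 7, 3
Rank hardness: 4, 3, 2, 1, 5, 7, 6
d = rank(carbon) − rank(hardness): 1, 3, 2, 1, -4, 0, -3; Σd² = 40
ρ = 1 − 6Σd² / [n(n²−1)] = 1 − 6×40 / (7×48) = 1 − 240/336 ≈ 0.2857

0.2857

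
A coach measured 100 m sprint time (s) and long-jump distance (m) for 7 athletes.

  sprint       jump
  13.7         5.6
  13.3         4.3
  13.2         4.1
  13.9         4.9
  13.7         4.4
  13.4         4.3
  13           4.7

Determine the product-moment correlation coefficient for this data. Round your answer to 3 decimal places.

n = 7, Σx = 94.2, Σy = 32.3, Σx² = 1268.28, Σy² = 150.61, Σxy = 435.14
nΣxy − ΣxΣy = 3045.98 − 3042.66 = 3.32
nΣx² − (Σx)² = 8877.96 − 8873.64 = 4.32; nΣy² − (Σy)² = 1054.27 − 1043.29 = 10.98
r = 3.32 / √(4.32 × 10.98) = 3.32 / 6.8872 ≈ 0.482

0.482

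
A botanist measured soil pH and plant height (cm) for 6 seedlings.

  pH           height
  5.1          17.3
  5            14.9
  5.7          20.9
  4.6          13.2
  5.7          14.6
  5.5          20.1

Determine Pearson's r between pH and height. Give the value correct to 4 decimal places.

n = 6, Σx = 31.6, Σy = 101, Σx² = 167.4, Σy² = 1749.52, Σxy = 536.35
nΣxy − ΣxΣy = 3218.1 − 3191.6 = 26.5
nΣx² − (Σx)² = 1004.4 − 998.56 = 5.84; nΣy² − (Σy)² = 10497.12 − 10201 = 296.12
r = 26.5 / √(5.84 × 296.12) = 26.5 / 41.5853 ≈ 0.6372

0.6372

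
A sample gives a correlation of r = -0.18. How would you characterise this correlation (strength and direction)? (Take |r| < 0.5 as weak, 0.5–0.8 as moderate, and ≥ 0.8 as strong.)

r = -0.18 < 0 so the relationship is negative.
|r| = 0.18, which falls in the weak range.

weak negative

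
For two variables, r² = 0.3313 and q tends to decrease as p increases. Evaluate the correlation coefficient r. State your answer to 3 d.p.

-0.576

|r| = √0.3313 = 0.576
The association is negative, so r = −0.576.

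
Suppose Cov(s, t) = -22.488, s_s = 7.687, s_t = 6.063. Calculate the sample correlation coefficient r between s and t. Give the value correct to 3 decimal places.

-0.483

r = Cov(s,t) / (s_s · s_t) = -22.488 / (7.687 × 6.063)
  = -22.488 / 46.6063 ≈ -0.483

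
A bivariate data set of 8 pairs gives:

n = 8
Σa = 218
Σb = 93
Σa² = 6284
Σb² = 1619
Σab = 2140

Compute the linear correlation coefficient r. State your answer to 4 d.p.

r = (nΣab − ΣaΣb) / √[(nΣa² − (Σa)²)(nΣb² − (Σb)²)]
Numerator: 8×2140 − 218×93 = -3154
Denominator: √[(50272 − 47524)(12952 − 8649)] = √[2748 × 4303] = 3438.6980
r = -3154 / 3438.6980 ≈ -0.9172

-0.9172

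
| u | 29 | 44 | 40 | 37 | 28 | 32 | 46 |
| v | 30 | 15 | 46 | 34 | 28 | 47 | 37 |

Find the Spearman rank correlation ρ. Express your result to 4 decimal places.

Rank u: 2, 6, 5, 4, 1, 3, 7
Rank v: 3, 1, 6, 4, 2, 7, 5
d = rank(u) − rank(v): -1, 5, -1, 0, -1, -4, 2; Σd² = 48
ρ = 1 − 6Σd² / [n(n²−1)] = 1 − 6×48 / (7×48) = 1 − 288/336 ≈ 0.1429

0.1429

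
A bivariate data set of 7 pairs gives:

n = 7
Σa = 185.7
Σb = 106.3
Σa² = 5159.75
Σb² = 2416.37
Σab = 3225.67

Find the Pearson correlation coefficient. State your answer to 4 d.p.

r = (nΣab − ΣaΣb) / √[(nΣa² − (Σa)²)(nΣb² − (Σb)²)]
Numerator: 7×3225.67 − 185.7×106.3 = 2839.78
Denominator: √[(36118.25 − 34484.49)(16914.59 − 11299.69)] = √[1633.76 × 5614.9] = 3028.7620
r = 2839.78 / 3028.7620 ≈ 0.9376

0.9376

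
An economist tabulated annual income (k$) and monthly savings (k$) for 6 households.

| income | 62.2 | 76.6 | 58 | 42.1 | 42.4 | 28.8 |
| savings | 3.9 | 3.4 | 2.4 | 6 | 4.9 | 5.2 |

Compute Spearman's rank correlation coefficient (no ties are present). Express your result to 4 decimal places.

Rank income: 5, 6, 4, 2, 3, 1
Rank savings: 3, 2, 1, 6, 4, 5
d = rank(income) − rank(savings): 2, 4, 3, -4, -1, -4; Σd² = 62
ρ = 1 − 6Σd² / [n(n²−1)] = 1 − 6×62 / (6×35) = 1 − 372/210 ≈ -0.7714

-0.7714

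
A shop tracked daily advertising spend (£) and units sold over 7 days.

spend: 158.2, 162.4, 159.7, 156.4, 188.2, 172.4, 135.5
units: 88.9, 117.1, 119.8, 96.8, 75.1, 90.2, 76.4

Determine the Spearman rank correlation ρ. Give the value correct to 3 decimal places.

Rank spend: 3, 5, 4, 2, 7, 6, 1
Rank units: 3, 6, 7, 5, 1, 4, 2
d = rank(spend) − rank(units): 0, -1, -3, -3, 6, 2, -1; Σd² = 60
ρ = 1 − 6Σd² / [n(n²−1)] = 1 − 6×60 / (7×48) = 1 − 360/336 ≈ -0.071

-0.071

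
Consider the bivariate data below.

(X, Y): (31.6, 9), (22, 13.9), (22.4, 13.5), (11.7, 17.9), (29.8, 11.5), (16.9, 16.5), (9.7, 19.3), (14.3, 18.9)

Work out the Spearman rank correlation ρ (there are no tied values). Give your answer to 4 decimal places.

-0.9762

Rank X: 8, 5, 6, 2, 7, 4, 1, 3
Rank Y: 1, 4, 3, 6, 2, 5, 8, 7
d = rank(X) − rank(Y): 7, 1, 3, -4, 5, -1, -7, -4; Σd² = 166
ρ = 1 − 6Σd² / [n(n²−1)] = 1 − 6×166 / (8×63) = 1 − 996/504 ≈ -0.9762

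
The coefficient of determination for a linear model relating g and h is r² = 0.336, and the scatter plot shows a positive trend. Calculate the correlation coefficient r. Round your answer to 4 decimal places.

|r| = √0.336 = 0.5797
The association is positive, so r = 0.5797.

0.5797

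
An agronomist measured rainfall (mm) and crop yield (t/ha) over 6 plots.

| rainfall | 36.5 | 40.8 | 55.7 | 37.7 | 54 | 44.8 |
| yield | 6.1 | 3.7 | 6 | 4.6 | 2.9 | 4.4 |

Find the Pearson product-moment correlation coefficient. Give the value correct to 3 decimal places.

-0.178

n = 6, Σx = 269.5, Σy = 27.7, Σx² = 12443.71, Σy² = 135.83, Σxy = 1234.95
nΣxy − ΣxΣy = 7409.7 − 7465.15 = -55.45
nΣx² − (Σx)² = 74662.26 − 72630.25 = 2032.01; nΣy² − (Σy)² = 814.98 − 767.29 = 47.69
r = -55.45 / √(2032.01 × 47.69) = -55.45 / 311.2982 ≈ -0.178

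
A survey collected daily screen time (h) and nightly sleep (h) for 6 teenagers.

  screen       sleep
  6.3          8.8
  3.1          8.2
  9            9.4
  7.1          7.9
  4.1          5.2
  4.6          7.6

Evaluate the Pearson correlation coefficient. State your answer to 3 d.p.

n = 6, Σx = 34.2, Σy = 47.1, Σx² = 218.68, Σy² = 380.25, Σxy = 277.83
nΣxy − ΣxΣy = 1666.98 − 1610.82 = 56.16
nΣx² − (Σx)² = 1312.08 − 1169.64 = 142.44; nΣy² − (Σy)² = 2281.5 − 2218.41 = 63.09
r = 56.16 / √(142.44 × 63.09) = 56.16 / 94.7974 ≈ 0.592

0.592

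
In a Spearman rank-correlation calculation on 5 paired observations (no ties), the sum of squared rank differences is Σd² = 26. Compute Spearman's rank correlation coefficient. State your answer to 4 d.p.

ρ = 1 − 6Σd² / [n(n²−1)] = 1 − 6×26 / (5×24)
  = 1 − 156/120 = 1 − 1.30000 ≈ -0.3000

-0.3000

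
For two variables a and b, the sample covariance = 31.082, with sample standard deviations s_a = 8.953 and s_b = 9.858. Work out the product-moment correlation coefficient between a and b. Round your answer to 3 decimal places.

0.352

r = Cov(a,b) / (s_a · s_b) = 31.082 / (8.953 × 9.858)
  = 31.082 / 88.2587 ≈ 0.352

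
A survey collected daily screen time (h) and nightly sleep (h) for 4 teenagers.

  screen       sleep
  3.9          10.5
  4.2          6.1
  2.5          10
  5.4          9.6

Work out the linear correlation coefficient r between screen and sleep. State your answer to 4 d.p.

-0.1943

n = 4, Σx = 16, Σy = 36.2, Σx² = 68.26, Σy² = 339.62, Σxy = 143.41
nΣxy − ΣxΣy = 573.64 − 579.2 = -5.56
nΣx² − (Σx)² = 273.04 − 256 = 17.04; nΣy² − (Σy)² = 1358.48 − 1310.44 = 48.04
r = -5.56 / √(17.04 × 48.04) = -5.56 / 28.6112 ≈ -0.1943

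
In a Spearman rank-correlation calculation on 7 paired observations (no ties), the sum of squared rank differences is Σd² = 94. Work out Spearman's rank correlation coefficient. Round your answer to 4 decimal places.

-0.6786

ρ = 1 − 6Σd² / [n(n²−1)] = 1 − 6×94 / (7×48)
  = 1 − 564/336 = 1 − 1.67857 ≈ -0.6786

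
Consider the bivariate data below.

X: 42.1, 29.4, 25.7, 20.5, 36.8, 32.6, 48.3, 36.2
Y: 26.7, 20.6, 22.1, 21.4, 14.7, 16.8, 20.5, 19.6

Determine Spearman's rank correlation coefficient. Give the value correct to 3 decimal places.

-0.238

Rank X: 7, 3, 2, 1, 6, 4, 8, 5
Rank Y: 8, 5, 7, 6, 1, 2, 4, 3
d = rank(X) − rank(Y): -1, -2, -5, -5, 5, 2, 4, 2; Σd² = 104
ρ = 1 − 6Σd² / [n(n²−1)] = 1 − 6×104 / (8×63) = 1 − 624/504 ≈ -0.238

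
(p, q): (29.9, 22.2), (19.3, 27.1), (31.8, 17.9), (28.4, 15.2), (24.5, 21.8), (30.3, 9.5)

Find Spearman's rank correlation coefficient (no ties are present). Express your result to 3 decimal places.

Rank p: 4, 1, 6, 3, 2, 5
Rank q: 5, 6, 3, 2, 4, 1
d = rank(p) − rank(q): -1, -5, 3, 1, -2, 4; Σd² = 56
ρ = 1 − 6Σd² / [n(n²−1)] = 1 − 6×56 / (6×35) = 1 − 336/210 ≈ -0.600

-0.600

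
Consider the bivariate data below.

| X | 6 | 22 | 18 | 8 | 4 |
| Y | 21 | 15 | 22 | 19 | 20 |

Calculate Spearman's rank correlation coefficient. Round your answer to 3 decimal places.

Rank X: 2, 5, 4, 3, 1
Rank Y: 4, 1, 5, 2, 3
d = rank(X) − rank(Y): -2, 4, -1, 1, -2; Σd² = 26
ρ = 1 − 6Σd² / [n(n²−1)] = 1 − 6×26 / (5×24) = 1 − 156/120 ≈ -0.300

-0.300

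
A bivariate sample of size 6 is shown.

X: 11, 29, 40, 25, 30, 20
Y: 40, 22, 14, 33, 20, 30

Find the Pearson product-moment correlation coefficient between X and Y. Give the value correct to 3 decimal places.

-0.948

n = 6, ΣX = 155, ΣY = 159, ΣX² = 4487, ΣY² = 4669, ΣXY = 3663
nΣXY − ΣXΣY = 21978 − 24645 = -2667
nΣX² − (ΣX)² = 26922 − 24025 = 2897; nΣY² − (ΣY)² = 28014 − 25281 = 2733
r = -2667 / √(2897 × 2733) = -2667 / 2813.8054 ≈ -0.948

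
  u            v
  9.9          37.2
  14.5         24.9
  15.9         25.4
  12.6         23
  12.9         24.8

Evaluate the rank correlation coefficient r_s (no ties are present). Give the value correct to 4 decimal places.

0.0000

Rank u: 1, 4, 5, 2, 3
Rank v: 5, 3, 4, 1, 2
d = rank(u) − rank(v): -4, 1, 1, 1, 1; Σd² = 20
ρ = 1 − 6Σd² / [n(n²−1)] = 1 − 6×20 / (5×24) = 1 − 120/120 ≈ 0.0000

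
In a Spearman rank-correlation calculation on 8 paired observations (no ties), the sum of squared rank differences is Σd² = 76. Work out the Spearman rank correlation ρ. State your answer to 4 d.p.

0.0952

ρ = 1 − 6Σd² / [n(n²−1)] = 1 − 6×76 / (8×63)
  = 1 − 456/504 = 1 − 0.90476 ≈ 0.0952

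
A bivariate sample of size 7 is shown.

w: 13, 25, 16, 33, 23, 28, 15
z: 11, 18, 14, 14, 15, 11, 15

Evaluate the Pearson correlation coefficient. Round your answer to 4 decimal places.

0.1370

n = 7, Σw = 153, Σz = 98, Σw² = 3677, Σz² = 1408, Σwz = 2157
nΣwz − ΣwΣz = 15099 − 14994 = 105
nΣw² − (Σw)² = 25739 − 23409 = 2330; nΣz² − (Σz)² = 9856 − 9604 = 252
r = 105 / √(2330 × 252) = 105 / 766.2637 ≈ 0.1370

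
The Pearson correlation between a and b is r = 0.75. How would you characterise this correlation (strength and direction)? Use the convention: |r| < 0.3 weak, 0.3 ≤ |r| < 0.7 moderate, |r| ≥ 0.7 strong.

r = 0.75 > 0 so the relationship is positive.
|r| = 0.75, which falls in the strong range.

strong positive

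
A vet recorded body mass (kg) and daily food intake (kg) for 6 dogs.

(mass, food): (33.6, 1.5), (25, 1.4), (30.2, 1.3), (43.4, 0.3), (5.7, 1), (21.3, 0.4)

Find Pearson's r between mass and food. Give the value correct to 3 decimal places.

-0.140

n = 6, Σx = 159.2, Σy = 5.9, Σx² = 5035.74, Σy² = 7.15, Σxy = 151.9
nΣxy − ΣxΣy = 911.4 − 939.28 = -27.88
nΣx² − (Σx)² = 30214.44 − 25344.64 = 4869.8; nΣy² − (Σy)² = 42.9 − 34.81 = 8.09
r = -27.88 / √(4869.8 × 8.09) = -27.88 / 198.4860 ≈ -0.140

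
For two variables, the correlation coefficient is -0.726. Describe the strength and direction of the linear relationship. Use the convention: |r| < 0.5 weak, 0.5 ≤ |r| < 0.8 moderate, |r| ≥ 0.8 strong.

r = -0.726 < 0 so the relationship is negative.
|r| = 0.726, which falls in the moderate range.

moderate negative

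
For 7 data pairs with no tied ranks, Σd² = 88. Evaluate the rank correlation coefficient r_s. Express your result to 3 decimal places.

ρ = 1 − 6Σd² / [n(n²−1)] = 1 − 6×88 / (7×48)
  = 1 − 528/336 = 1 − 1.5714 ≈ -0.571

-0.571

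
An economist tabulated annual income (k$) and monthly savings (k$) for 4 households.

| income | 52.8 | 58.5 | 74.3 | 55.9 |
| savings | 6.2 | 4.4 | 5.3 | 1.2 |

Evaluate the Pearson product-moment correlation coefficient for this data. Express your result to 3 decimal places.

0.211

n = 4, Σx = 241.5, Σy = 17.1, Σx² = 14855.39, Σy² = 87.33, Σxy = 1045.63
nΣxy − ΣxΣy = 4182.52 − 4129.65 = 52.87
nΣx² − (Σx)² = 59421.56 − 58322.25 = 1099.31; nΣy² − (Σy)² = 349.32 − 292.41 = 56.91
r = 52.87 / √(1099.31 × 56.91) = 52.87 / 250.1234 ≈ 0.211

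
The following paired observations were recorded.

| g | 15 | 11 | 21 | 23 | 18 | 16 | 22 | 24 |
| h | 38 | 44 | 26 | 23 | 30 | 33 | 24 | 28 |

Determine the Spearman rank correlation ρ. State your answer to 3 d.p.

Rank g: 2, 1, 5, 7, 4, 3, 6, 8
Rank h: 7, 8, 3, 1, 5, 6, 2, 4
d = rank(g) − rank(h): -5, -7, 2, 6, -1, -3, 4, 4; Σd² = 156
ρ = 1 − 6Σd² / [n(n²−1)] = 1 − 6×156 / (8×63) = 1 − 936/504 ≈ -0.857

-0.857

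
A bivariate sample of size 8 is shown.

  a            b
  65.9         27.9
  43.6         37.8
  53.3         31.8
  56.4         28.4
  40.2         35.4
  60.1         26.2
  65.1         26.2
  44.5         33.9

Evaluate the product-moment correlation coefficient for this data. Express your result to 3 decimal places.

-0.924

n = 8, Σa = 429.1, Σb = 247.6, Σa² = 23711.93, Σb² = 7800.3, Σab = 12995.26
nΣab − ΣaΣb = 103962.08 − 106245.16 = -2283.08
nΣa² − (Σa)² = 189695.44 − 184126.81 = 5568.63; nΣb² − (Σb)² = 62402.4 − 61305.76 = 1096.64
r = -2283.08 / √(5568.63 × 1096.64) = -2283.08 / 2471.1905 ≈ -0.924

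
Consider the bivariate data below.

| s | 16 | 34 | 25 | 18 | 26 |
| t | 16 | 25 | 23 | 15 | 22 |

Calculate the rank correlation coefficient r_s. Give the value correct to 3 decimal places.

0.800

Rank s: 1, 5, 3, 2, 4
Rank t: 2, 5, 4, 1, 3
d = rank(s) − rank(t): -1, 0, -1, 1, 1; Σd² = 4
ρ = 1 − 6Σd² / [n(n²−1)] = 1 − 6×4 / (5×24) = 1 − 24/120 ≈ 0.800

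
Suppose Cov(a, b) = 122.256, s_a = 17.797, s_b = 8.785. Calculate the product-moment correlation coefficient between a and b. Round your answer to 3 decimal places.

r = Cov(a,b) / (s_a · s_b) = 122.256 / (17.797 × 8.785)
  = 122.256 / 156.3466 ≈ 0.782

0.782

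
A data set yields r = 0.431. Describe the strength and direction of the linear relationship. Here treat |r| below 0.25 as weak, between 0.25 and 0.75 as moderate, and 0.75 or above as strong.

moderate positive

r = 0.431 > 0 so the relationship is positive.
|r| = 0.431, which falls in the moderate range.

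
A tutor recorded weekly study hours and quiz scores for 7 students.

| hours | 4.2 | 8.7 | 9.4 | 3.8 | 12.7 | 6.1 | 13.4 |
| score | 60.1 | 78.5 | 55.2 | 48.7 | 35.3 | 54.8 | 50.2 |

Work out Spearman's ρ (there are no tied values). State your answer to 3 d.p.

Rank hours: 2, 4, 5, 1, 6, 3, 7
Rank score: 6, 7, 5, 2, 1, 4, 3
d = rank(hours) − rank(score): -4, -3, 0, -1, 5, -1, 4; Σd² = 68
ρ = 1 − 6Σd² / [n(n²−1)] = 1 − 6×68 / (7×48) = 1 − 408/336 ≈ -0.214

-0.214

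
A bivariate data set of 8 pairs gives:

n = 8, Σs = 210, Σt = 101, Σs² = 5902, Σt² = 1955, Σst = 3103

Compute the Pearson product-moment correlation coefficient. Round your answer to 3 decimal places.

0.878

r = (nΣst − ΣsΣt) / √[(nΣs² − (Σs)²)(nΣt² − (Σt)²)]
Numerator: 8×3103 − 210×101 = 3614
Denominator: √[(47216 − 44100)(15640 − 10201)] = √[3116 × 5439] = 4116.7856
r = 3614 / 4116.7856 ≈ 0.878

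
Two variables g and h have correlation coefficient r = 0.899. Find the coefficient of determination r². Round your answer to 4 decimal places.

r² = (0.899)² = 0.8082

0.8082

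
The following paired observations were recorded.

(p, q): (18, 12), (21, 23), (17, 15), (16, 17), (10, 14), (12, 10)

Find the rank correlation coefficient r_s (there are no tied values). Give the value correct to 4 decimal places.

0.4857

Rank p: 5, 6, 4, 3, 1, 2
Rank q: 2, 6, 4, 5, 3, 1
d = rank(p) − rank(q): 3, 0, 0, -2, -2, 1; Σd² = 18
ρ = 1 − 6Σd² / [n(n²−1)] = 1 − 6×18 / (6×35) = 1 − 108/210 ≈ 0.4857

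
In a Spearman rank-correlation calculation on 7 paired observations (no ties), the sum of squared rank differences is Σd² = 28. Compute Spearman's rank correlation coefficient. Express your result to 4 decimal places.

ρ = 1 − 6Σd² / [n(n²−1)] = 1 − 6×28 / (7×48)
  = 1 − 168/336 = 1 − 0.50000 ≈ 0.5000

0.5000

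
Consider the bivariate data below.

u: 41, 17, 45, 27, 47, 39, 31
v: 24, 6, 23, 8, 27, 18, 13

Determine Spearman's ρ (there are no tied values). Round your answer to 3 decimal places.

Rank u: 5, 1, 6, 2, 7, 4, 3
Rank v: 6, 1, 5, 2, 7, 4, 3
d = rank(u) − rank(v): -1, 0, 1, 0, 0, 0, 0; Σd² = 2
ρ = 1 − 6Σd² / [n(n²−1)] = 1 − 6×2 / (7×48) = 1 − 12/336 ≈ 0.964

0.964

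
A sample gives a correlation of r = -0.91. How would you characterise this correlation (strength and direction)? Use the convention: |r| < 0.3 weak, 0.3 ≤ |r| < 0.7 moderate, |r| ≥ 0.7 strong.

strong negative

r = -0.91 < 0 so the relationship is negative.
|r| = 0.91, which falls in the strong range.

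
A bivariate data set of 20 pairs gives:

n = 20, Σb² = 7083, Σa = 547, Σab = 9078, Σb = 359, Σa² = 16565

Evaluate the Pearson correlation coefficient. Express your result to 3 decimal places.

r = (nΣab − ΣaΣb) / √[(nΣa² − (Σa)²)(nΣb² − (Σb)²)]
Numerator: 20×9078 − 547×359 = -14813
Denominator: √[(331300 − 299209)(141660 − 128881)] = √[32091 × 12779] = 20250.7010
r = -14813 / 20250.7010 ≈ -0.731

-0.731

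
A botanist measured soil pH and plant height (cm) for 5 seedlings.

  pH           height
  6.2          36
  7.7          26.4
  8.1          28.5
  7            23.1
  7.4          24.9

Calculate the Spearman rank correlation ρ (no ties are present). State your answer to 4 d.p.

Rank pH: 1, 4, 5, 2, 3
Rank height: 5, 3, 4, 1, 2
d = rank(pH) − rank(height): -4, 1, 1, 1, 1; Σd² = 20
ρ = 1 − 6Σd² / [n(n²−1)] = 1 − 6×20 / (5×24) = 1 − 120/120 ≈ 0.0000

0.0000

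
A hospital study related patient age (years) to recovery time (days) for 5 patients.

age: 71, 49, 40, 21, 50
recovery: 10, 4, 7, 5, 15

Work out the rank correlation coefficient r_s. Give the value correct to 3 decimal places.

0.600

Rank age: 5, 3, 2, 1, 4
Rank recovery: 4, 1, 3, 2, 5
d = rank(age) − rank(recovery): 1, 2, -1, -1, -1; Σd² = 8
ρ = 1 − 6Σd² / [n(n²−1)] = 1 − 6×8 / (5×24) = 1 − 48/120 ≈ 0.600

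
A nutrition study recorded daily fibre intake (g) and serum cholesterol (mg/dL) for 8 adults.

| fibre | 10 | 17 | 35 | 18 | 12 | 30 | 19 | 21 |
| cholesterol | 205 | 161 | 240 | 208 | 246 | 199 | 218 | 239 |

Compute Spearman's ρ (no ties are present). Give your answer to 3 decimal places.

0.167

Rank fibre: 1, 3, 8, 4, 2, 7, 5, 6
Rank cholesterol: 3, 1, 7, 4, 8, 2, 5, 6
d = rank(fibre) − rank(cholesterol): -2, 2, 1, 0, -6, 5, 0, 0; Σd² = 70
ρ = 1 − 6Σd² / [n(n²−1)] = 1 − 6×70 / (8×63) = 1 − 420/504 ≈ 0.167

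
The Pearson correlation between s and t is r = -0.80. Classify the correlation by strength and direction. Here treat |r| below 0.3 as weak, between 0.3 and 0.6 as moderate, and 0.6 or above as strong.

r = -0.80 < 0 so the relationship is negative.
|r| = 0.80, which falls in the strong range.

strong negative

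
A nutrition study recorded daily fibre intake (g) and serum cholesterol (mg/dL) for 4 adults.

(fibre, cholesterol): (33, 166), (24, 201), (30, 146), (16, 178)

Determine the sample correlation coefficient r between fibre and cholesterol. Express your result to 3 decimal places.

n = 4, Σx = 103, Σy = 691, Σx² = 2821, Σy² = 120957, Σxy = 17530
nΣxy − ΣxΣy = 70120 − 71173 = -1053
nΣx² − (Σx)² = 11284 − 10609 = 675; nΣy² − (Σy)² = 483828 − 477481 = 6347
r = -1053 / √(675 × 6347) = -1053 / 2069.8370 ≈ -0.509

-0.509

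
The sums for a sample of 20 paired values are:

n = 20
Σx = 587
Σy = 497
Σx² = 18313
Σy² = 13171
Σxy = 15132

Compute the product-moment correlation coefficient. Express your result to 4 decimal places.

r = (nΣxy − ΣxΣy) / √[(nΣx² − (Σx)²)(nΣy² − (Σy)²)]
Numerator: 20×15132 − 587×497 = 10901
Denominator: √[(366260 − 344569)(263420 − 247009)] = √[21691 × 16411] = 18867.1938
r = 10901 / 18867.1938 ≈ 0.5778

0.5778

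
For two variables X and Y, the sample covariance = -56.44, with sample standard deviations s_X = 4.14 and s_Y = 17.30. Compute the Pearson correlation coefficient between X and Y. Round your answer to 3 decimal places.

-0.788

r = Cov(X,Y) / (s_X · s_Y) = -56.44 / (4.14 × 17.30)
  = -56.44 / 71.6220 ≈ -0.788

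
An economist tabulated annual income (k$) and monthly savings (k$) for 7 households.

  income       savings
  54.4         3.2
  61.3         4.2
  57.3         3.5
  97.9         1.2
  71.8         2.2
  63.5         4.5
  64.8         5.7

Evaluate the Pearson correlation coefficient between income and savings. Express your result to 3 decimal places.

n = 7, Σx = 471, Σy = 24.5, Σx² = 32971.28, Σy² = 99.15, Σxy = 1562.64
nΣxy − ΣxΣy = 10938.48 − 11539.5 = -601.02
nΣx² − (Σx)² = 230798.96 − 221841 = 8957.96; nΣy² − (Σy)² = 694.05 − 600.25 = 93.8
r = -601.02 / √(8957.96 × 93.8) = -601.02 / 916.6551 ≈ -0.656

-0.656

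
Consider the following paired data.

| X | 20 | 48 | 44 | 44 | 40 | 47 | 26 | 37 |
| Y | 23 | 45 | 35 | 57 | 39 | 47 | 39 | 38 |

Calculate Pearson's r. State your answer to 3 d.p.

0.714

n = 8, ΣX = 306, ΣY = 323, ΣX² = 12430, ΣY² = 13723, ΣXY = 12857
nΣXY − ΣXΣY = 102856 − 98838 = 4018
nΣX² − (ΣX)² = 99440 − 93636 = 5804; nΣY² − (ΣY)² = 109784 − 104329 = 5455
r = 4018 / √(5804 × 5455) = 4018 / 5626.7948 ≈ 0.714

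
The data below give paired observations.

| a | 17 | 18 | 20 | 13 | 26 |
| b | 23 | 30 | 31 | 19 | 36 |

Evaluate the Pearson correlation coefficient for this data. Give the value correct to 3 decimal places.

n = 5, Σa = 94, Σb = 139, Σa² = 1858, Σb² = 4047, Σab = 2734
nΣab − ΣaΣb = 13670 − 13066 = 604
nΣa² − (Σa)² = 9290 − 8836 = 454; nΣb² − (Σb)² = 20235 − 19321 = 914
r = 604 / √(454 × 914) = 604 / 644.1708 ≈ 0.938

0.938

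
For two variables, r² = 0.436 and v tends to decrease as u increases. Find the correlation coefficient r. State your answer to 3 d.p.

-0.660

|r| = √0.436 = 0.660
The association is negative, so r = −0.660.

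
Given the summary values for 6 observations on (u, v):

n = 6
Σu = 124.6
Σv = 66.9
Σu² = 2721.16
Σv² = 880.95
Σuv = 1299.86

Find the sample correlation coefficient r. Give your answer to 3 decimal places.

r = (nΣuv − ΣuΣv) / √[(nΣu² − (Σu)²)(nΣv² − (Σv)²)]
Numerator: 6×1299.86 − 124.6×66.9 = -536.58
Denominator: √[(16326.96 − 15525.16)(5285.7 − 4475.61)] = √[801.8 × 810.09] = 805.9343
r = -536.58 / 805.9343 ≈ -0.666

-0.666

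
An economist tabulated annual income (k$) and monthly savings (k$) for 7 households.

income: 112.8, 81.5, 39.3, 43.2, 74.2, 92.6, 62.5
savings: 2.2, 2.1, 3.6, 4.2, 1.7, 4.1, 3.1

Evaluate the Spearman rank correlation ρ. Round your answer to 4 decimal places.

-0.3571

Rank income: 7, 5, 1, 2, 4, 6, 3
Rank savings: 3, 2, 5, 7, 1, 6, 4
d = rank(income) − rank(savings): 4, 3, -4, -5, 3, 0, -1; Σd² = 76
ρ = 1 − 6Σd² / [n(n²−1)] = 1 − 6×76 / (7×48) = 1 − 456/336 ≈ -0.3571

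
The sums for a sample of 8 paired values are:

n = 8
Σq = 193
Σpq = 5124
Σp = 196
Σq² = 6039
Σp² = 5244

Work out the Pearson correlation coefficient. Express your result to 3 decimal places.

r = (nΣpq − ΣpΣq) / √[(nΣp² − (Σp)²)(nΣq² − (Σq)²)]
Numerator: 8×5124 − 196×193 = 3164
Denominator: √[(41952 − 38416)(48312 − 37249)] = √[3536 × 11063] = 6254.4998
r = 3164 / 6254.4998 ≈ 0.506

0.506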